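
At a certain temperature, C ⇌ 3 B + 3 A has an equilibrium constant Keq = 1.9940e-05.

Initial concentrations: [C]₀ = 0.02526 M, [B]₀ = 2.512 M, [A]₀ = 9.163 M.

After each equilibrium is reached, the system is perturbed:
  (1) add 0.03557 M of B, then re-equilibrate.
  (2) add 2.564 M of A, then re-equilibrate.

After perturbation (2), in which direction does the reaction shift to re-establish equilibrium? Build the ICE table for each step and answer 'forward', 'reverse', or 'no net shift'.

Q₀ = 4.8277e+05 vs Keq = 1.9940e-05 ⇒ Q>K, reverse
Step 1:
                    C           B           A
  Initial     0.02526       2.512       9.163
  Change        0.836      -2.508      -2.508
  Equil        0.8613    0.003877       6.655
  solve Keq expr → x = -0.836; check Q = 1.9940e-05
Then add 0.03557 M of B.
Step 2:
                    C           B           A
  Initial      0.8613     0.03945       6.655
  Change      0.01184    -0.03553    -0.03553
  Equil        0.8731    0.003916       6.619
  solve Keq expr → x = -0.01184; check Q = 1.9940e-05
Then add 2.564 M of A.
Step 3:
                    C           B           A
  Initial      0.8731    0.003916       9.183
  Change   3.6416e-04   -0.001092   -0.001092
  Equil        0.8735    0.002823       9.182
  solve Keq expr → x = -3.6416e-04; check Q = 1.9940e-05

Direction: reverse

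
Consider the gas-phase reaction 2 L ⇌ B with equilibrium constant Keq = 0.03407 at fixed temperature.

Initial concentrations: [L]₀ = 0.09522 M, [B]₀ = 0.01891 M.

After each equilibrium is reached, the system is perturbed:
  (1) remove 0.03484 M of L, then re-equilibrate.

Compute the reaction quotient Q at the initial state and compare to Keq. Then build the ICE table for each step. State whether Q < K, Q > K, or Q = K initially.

Q₀ = 2.086; Q > K (proceeds reverse)

Q₀ = 2.086 vs Keq = 0.03407 ⇒ Q>K, reverse
Step 1:
                   L          B
  I          0.09522    0.01891
  C          0.03664   -0.01832
  E           0.1319 5.9234e-04
  solve Keq expr → x = -0.01832; check Q = 0.03407
Then remove 0.03484 M of L.
Step 2:
                   L          B
  I          0.09702 5.9234e-04
  C       5.3623e-04 -2.6811e-04
  E          0.09755 3.2422e-04
  solve Keq expr → x = -2.6811e-04; check Q = 0.03407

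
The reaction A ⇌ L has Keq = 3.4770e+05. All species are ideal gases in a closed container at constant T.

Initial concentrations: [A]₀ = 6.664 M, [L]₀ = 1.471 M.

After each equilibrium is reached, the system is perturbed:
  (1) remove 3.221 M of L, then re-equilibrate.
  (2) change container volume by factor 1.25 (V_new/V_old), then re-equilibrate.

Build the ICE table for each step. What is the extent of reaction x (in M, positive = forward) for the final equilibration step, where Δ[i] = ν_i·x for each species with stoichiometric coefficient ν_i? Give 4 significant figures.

x = 0 M

Q₀ = 0.2207 vs Keq = 3.4770e+05 ⇒ Q<K, forward
Step 1:
                  A         L
  init        6.664     1.471
  Δ          -6.664     6.664
  eq      2.3397e-05     8.135
  solve Keq expr → x = 6.664; check Q = 3.4770e+05
Then remove 3.221 M of L.
Step 2:
                  A         L
  init    2.3397e-05     4.914
  Δ       -9.2637e-06 9.2637e-06
  eq      1.4133e-05     4.914
  solve Keq expr → x = 9.2637e-06; check Q = 3.4770e+05
Then change container volume by factor 1.25 (V_new/V_old).
Step 3:
                  A         L
  init    1.1306e-05     3.931
  Δ               0         0
  eq      1.1306e-05     3.931
  solve Keq expr → x = 0; check Q = 3.4770e+05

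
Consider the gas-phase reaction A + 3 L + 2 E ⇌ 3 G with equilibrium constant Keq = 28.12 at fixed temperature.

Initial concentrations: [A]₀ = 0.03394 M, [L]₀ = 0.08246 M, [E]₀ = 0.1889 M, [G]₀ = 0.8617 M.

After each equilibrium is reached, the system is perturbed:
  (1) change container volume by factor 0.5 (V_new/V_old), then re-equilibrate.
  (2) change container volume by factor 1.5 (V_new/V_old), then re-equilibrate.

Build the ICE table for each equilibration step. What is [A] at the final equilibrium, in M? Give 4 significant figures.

Q₀ = 9.4224e+05 vs Keq = 28.12 ⇒ Q>K, reverse
Step 1:
                    A           L           E           G
  I           0.03394     0.08246      0.1889      0.8617
  C            0.1313      0.3939      0.2626     -0.3939
  E            0.1652      0.4764      0.4515      0.4678
  solve Keq expr → x = -0.1313; check Q = 28.12
Then change container volume by factor 0.5 (V_new/V_old).
Step 2:
                    A           L           E           G
  I            0.3305      0.9527       0.903      0.9356
  C          -0.07514     -0.2254     -0.1503      0.2254
  E            0.2553      0.7273      0.7527       1.161
  solve Keq expr → x = 0.07514; check Q = 28.12
Then change container volume by factor 1.5 (V_new/V_old).
Step 3:
                    A           L           E           G
  I            0.1702      0.4849      0.5018       0.774
  C            0.0287     0.08609     0.05739    -0.08609
  E            0.1989       0.571      0.5592      0.6879
  solve Keq expr → x = -0.0287; check Q = 28.12

[A]_eq = 0.1989 M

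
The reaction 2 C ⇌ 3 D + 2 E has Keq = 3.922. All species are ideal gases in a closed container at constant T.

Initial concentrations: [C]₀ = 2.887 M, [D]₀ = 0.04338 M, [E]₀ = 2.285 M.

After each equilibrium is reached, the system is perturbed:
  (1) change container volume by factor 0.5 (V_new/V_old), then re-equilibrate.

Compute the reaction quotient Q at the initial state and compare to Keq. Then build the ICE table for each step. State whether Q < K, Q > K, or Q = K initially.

Q₀ = 5.1138e-05; Q < K (proceeds forward)

Q₀ = 5.1138e-05 vs Keq = 3.922 ⇒ Q<K, forward
Step 1:
                    C           D           E
  init          2.887     0.04338       2.285
  Δ            -0.787        1.18       0.787
  eq              2.1       1.224       3.072
  solve Keq expr → x = 0.3935; check Q = 3.922
Then change container volume by factor 0.5 (V_new/V_old).
Step 2:
                    C           D           E
  init            4.2       2.448       6.144
  Δ            0.6614     -0.9921     -0.6614
  eq            4.861       1.456       5.483
  solve Keq expr → x = -0.3307; check Q = 3.922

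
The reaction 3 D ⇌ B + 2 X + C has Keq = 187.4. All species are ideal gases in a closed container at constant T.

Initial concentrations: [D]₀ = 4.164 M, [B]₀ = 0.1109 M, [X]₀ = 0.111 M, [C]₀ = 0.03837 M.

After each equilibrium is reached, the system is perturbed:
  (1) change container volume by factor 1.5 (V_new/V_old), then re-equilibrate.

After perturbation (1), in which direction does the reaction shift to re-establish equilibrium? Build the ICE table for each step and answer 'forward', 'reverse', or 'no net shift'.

Direction: forward

Q₀ = 7.2617e-07 vs Keq = 187.4 ⇒ Q<K, forward
Step 1:
                   D          B          X          C
  init         4.164     0.1109      0.111    0.03837
  Δ           -3.763      1.254      2.508      1.254
  eq          0.4013      1.365      2.619      1.293
  solve Keq expr → x = 1.254; check Q = 187.4
Then change container volume by factor 1.5 (V_new/V_old).
Step 2:
                   D          B          X          C
  init        0.2675     0.9101      1.746     0.8617
  Δ         -0.03024    0.01008    0.02016    0.01008
  eq          0.2373     0.9202      1.766     0.8718
  solve Keq expr → x = 0.01008; check Q = 187.4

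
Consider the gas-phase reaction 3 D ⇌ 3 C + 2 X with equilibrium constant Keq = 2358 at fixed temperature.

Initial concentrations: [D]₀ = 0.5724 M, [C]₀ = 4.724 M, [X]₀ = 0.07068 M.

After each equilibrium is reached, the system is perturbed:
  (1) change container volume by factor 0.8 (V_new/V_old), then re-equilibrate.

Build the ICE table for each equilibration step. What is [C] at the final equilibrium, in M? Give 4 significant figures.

Q₀ = 2.808 vs Keq = 2358 ⇒ Q<K, forward
Step 1:
                    D           C           X
  Initial      0.5724       4.724     0.07068
  Change       -0.389       0.389      0.2593
  Equil        0.1834       5.113        0.33
  solve Keq expr → x = 0.1297; check Q = 2358
Then change container volume by factor 0.8 (V_new/V_old).
Step 2:
                    D           C           X
  Initial      0.2293       6.391      0.4125
  Change      0.02767    -0.02767    -0.01845
  Equil         0.257       6.364       0.394
  solve Keq expr → x = -0.009223; check Q = 2358

[C]_eq = 6.364 M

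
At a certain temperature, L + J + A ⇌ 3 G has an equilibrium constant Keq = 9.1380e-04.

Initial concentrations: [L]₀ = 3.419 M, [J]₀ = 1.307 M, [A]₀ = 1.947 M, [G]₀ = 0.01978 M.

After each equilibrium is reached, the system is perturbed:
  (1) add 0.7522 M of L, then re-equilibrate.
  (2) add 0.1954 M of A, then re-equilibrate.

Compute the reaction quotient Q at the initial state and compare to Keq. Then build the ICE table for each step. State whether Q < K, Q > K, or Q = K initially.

Q₀ = 8.8948e-07 vs Keq = 9.1380e-04 ⇒ Q<K, forward
Step 1:
                  L         J         A         G
  init        3.419     1.307     1.947   0.01978
  Δ        -0.05791  -0.05791  -0.05791    0.1737
  eq          3.361     1.249     1.889    0.1935
  solve Keq expr → x = 0.05791; check Q = 9.1380e-04
Then add 0.7522 M of L.
Step 2:
                  L         J         A         G
  init        4.113     1.249     1.889    0.1935
  Δ       -0.004335 -0.004335 -0.004335   0.01301
  eq          4.109     1.245     1.885    0.2065
  solve Keq expr → x = 0.004335; check Q = 9.1380e-04
Then add 0.1954 M of A.
Step 3:
                  L         J         A         G
  init        4.109     1.245      2.08    0.2065
  Δ       -0.002221 -0.002221 -0.002221  0.006662
  eq          4.107     1.243     2.078    0.2132
  solve Keq expr → x = 0.002221; check Q = 9.1380e-04

Q₀ = 8.8948e-07; Q < K (proceeds forward)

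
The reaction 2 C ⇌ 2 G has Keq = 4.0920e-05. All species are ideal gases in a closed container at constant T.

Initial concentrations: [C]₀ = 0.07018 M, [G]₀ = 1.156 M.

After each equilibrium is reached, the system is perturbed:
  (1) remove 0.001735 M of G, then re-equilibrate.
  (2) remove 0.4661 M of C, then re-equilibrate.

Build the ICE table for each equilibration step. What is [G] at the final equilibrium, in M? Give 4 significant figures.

Q₀ = 271.3 vs Keq = 4.0920e-05 ⇒ Q>K, reverse
Step 1:
                   C          G
  init       0.07018      1.156
  Δ            1.148     -1.148
  eq           1.218   0.007794
  solve Keq expr → x = -0.5741; check Q = 4.0920e-05
Then remove 0.001735 M of G.
Step 2:
                   C          G
  init         1.218   0.006059
  Δ        -0.001724   0.001724
  eq           1.217   0.007783
  solve Keq expr → x = 8.6199e-04; check Q = 4.0920e-05
Then remove 0.4661 M of C.
Step 3:
                   C          G
  init        0.7506   0.007783
  Δ         0.002963  -0.002963
  eq          0.7535    0.00482
  solve Keq expr → x = -0.001481; check Q = 4.0920e-05

[G]_eq = 0.00482 M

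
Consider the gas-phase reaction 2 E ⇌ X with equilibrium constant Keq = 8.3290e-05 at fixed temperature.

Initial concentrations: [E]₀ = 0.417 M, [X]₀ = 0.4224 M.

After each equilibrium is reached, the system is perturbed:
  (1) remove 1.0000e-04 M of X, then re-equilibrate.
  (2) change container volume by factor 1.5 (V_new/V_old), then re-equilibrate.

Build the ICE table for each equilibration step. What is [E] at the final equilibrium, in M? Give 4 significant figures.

Q₀ = 2.429 vs Keq = 8.3290e-05 ⇒ Q>K, reverse
Step 1:
                  E         X
  init        0.417    0.4224
  Δ          0.8445   -0.4223
  eq          1.262 1.3255e-04
  solve Keq expr → x = -0.4223; check Q = 8.3290e-05
Then remove 1.0000e-04 M of X.
Step 2:
                  E         X
  init        1.262 3.2554e-05
  Δ       -1.9992e-04 9.9958e-05
  eq          1.261 1.3251e-04
  solve Keq expr → x = 9.9958e-05; check Q = 8.3290e-05
Then change container volume by factor 1.5 (V_new/V_old).
Step 3:
                  E         X
  init       0.8409 8.8341e-05
  Δ       5.8878e-05 -2.9439e-05
  eq         0.8409 5.8902e-05
  solve Keq expr → x = -2.9439e-05; check Q = 8.3290e-05

[E]_eq = 0.8409 M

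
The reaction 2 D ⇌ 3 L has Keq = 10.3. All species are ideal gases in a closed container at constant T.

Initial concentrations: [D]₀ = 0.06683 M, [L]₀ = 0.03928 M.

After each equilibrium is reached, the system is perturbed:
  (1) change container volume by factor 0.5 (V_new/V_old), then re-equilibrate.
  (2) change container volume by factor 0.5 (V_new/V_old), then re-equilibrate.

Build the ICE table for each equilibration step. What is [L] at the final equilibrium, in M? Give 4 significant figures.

Q₀ = 0.01357 vs Keq = 10.3 ⇒ Q<K, forward
Step 1:
                  D         L
  Initial   0.06683   0.03928
  Change   -0.05386    0.0808
  Equil     0.01297    0.1201
  solve Keq expr → x = 0.02693; check Q = 10.3
Then change container volume by factor 0.5 (V_new/V_old).
Step 2:
                  D         L
  Initial   0.02593    0.2402
  Change    0.00802  -0.01203
  Equil     0.03395    0.2281
  solve Keq expr → x = -0.00401; check Q = 10.3
Then change container volume by factor 0.5 (V_new/V_old).
Step 3:
                  D         L
  Initial    0.0679    0.4562
  Change    0.01918  -0.02878
  Equil     0.08709    0.4275
  solve Keq expr → x = -0.009592; check Q = 10.3

[L]_eq = 0.4275 M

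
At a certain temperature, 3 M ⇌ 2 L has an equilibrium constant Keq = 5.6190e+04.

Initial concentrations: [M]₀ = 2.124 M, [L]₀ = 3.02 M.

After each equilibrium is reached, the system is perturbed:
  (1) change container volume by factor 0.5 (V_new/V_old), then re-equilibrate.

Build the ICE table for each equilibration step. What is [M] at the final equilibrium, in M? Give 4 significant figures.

[M]_eq = 0.1113 M

Q₀ = 0.9518 vs Keq = 5.6190e+04 ⇒ Q<K, forward
Step 1:
                  M         L
  Initial     2.124      3.02
  Change     -2.054     1.369
  Equil     0.06999     4.389
  solve Keq expr → x = 0.6847; check Q = 5.6190e+04
Then change container volume by factor 0.5 (V_new/V_old).
Step 2:
                  M         L
  Initial      0.14     8.779
  Change   -0.02872   0.01914
  Equil      0.1113     8.798
  solve Keq expr → x = 0.009572; check Q = 5.6190e+04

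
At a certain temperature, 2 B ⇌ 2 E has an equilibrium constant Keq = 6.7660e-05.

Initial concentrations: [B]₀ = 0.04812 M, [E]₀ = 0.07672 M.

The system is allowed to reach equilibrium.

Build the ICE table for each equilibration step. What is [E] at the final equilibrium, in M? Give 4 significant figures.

[E]_eq = 0.001019 M

Q₀ = 2.542 vs Keq = 6.7660e-05 ⇒ Q>K, reverse
Step 1:
                   B          E
  I          0.04812    0.07672
  C           0.0757    -0.0757
  E           0.1238   0.001019
  solve Keq expr → x = -0.03785; check Q = 6.7660e-05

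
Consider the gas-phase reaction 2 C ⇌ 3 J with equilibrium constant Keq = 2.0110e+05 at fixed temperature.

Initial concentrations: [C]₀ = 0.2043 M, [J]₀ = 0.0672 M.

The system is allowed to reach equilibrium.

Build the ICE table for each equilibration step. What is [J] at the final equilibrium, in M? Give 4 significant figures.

[J]_eq = 0.3729 M

Q₀ = 0.007271 vs Keq = 2.0110e+05 ⇒ Q<K, forward
Step 1:
                    C           J
  init         0.2043      0.0672
  Δ           -0.2038      0.3057
  eq       5.0776e-04      0.3729
  solve Keq expr → x = 0.1019; check Q = 2.0110e+05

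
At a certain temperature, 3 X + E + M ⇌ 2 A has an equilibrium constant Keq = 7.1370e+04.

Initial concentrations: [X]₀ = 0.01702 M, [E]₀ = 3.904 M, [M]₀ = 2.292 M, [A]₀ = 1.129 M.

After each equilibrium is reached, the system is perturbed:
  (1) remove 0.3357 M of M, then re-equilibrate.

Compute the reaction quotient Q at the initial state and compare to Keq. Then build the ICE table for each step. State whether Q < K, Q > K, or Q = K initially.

Q₀ = 2.8892e+04 vs Keq = 7.1370e+04 ⇒ Q<K, forward
Step 1:
                   X          E          M          A
  I          0.01702      3.904      2.292      1.129
  C        -0.004403  -0.001468  -0.001468   0.002935
  E          0.01262      3.903      2.291      1.132
  solve Keq expr → x = 0.001468; check Q = 7.1370e+04
Then remove 0.3357 M of M.
Step 2:
                   X          E          M          A
  I          0.01262      3.903      1.955      1.132
  C       6.8010e-04 2.2670e-04 2.2670e-04 -4.5340e-04
  E           0.0133      3.903      1.955      1.131
  solve Keq expr → x = -2.2670e-04; check Q = 7.1370e+04

Q₀ = 2.8892e+04; Q < K (proceeds forward)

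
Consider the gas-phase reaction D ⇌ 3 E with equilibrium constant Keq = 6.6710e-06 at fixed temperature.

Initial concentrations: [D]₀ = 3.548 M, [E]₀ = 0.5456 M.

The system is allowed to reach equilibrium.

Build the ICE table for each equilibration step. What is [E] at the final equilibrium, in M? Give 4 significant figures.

[E]_eq = 0.02917 M

Q₀ = 0.04578 vs Keq = 6.6710e-06 ⇒ Q>K, reverse
Step 1:
                    D           E
  init          3.548      0.5456
  Δ            0.1721     -0.5164
  eq             3.72     0.02917
  solve Keq expr → x = -0.1721; check Q = 6.6710e-06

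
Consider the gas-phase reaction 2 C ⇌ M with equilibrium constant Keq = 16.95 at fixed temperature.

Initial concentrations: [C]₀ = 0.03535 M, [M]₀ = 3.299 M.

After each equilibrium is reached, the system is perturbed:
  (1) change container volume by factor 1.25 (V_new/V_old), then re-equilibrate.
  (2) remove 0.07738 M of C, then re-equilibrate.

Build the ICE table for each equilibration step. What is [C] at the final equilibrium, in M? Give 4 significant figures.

Q₀ = 2640 vs Keq = 16.95 ⇒ Q>K, reverse
Step 1:
                   C          M
  Initial    0.03535      3.299
  Change      0.3925    -0.1962
  Equil       0.4278      3.103
  solve Keq expr → x = -0.1962; check Q = 16.95
Then change container volume by factor 1.25 (V_new/V_old).
Step 2:
                   C          M
  Initial     0.3423      2.482
  Change      0.0389   -0.01945
  Equil       0.3812      2.463
  solve Keq expr → x = -0.01945; check Q = 16.95
Then remove 0.07738 M of C.
Step 3:
                   C          M
  Initial     0.3038      2.463
  Change     0.07449   -0.03724
  Equil       0.3783      2.426
  solve Keq expr → x = -0.03724; check Q = 16.95

[C]_eq = 0.3783 M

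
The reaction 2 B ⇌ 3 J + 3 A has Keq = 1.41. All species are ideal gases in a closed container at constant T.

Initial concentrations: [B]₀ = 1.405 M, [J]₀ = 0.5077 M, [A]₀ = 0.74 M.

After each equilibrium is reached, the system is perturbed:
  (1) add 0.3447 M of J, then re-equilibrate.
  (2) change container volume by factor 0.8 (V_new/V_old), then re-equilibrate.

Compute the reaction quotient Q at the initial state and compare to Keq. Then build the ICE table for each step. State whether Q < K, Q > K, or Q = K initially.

Q₀ = 0.02686 vs Keq = 1.41 ⇒ Q<K, forward
Step 1:
                   B          J          A
  I            1.405     0.5077       0.74
  C          -0.3148     0.4722     0.4722
  E             1.09     0.9799      1.212
  solve Keq expr → x = 0.1574; check Q = 1.41
Then add 0.3447 M of J.
Step 2:
                   B          J          A
  I             1.09      1.325      1.212
  C          0.09711    -0.1457    -0.1457
  E            1.187      1.179      1.067
  solve Keq expr → x = -0.04856; check Q = 1.41
Then change container volume by factor 0.8 (V_new/V_old).
Step 3:
                   B          J          A
  I            1.484      1.474      1.333
  C           0.1096    -0.1645    -0.1645
  E            1.594      1.309      1.169
  solve Keq expr → x = -0.05482; check Q = 1.41

Q₀ = 0.02686; Q < K (proceeds forward)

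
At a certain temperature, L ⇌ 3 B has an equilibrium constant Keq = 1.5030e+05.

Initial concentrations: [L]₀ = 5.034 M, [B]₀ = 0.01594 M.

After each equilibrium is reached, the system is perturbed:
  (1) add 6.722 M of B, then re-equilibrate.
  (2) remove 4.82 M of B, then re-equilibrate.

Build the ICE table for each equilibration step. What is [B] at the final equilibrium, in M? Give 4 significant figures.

Q₀ = 8.0455e-07 vs Keq = 1.5030e+05 ⇒ Q<K, forward
Step 1:
                   L          B
  Initial      5.034    0.01594
  Change      -5.011      15.03
  Equil      0.02268      15.05
  solve Keq expr → x = 5.011; check Q = 1.5030e+05
Then add 6.722 M of B.
Step 2:
                   L          B
  Initial    0.02268      21.77
  Change     0.04472    -0.1342
  Equil       0.0674      21.64
  solve Keq expr → x = -0.04472; check Q = 1.5030e+05
Then remove 4.82 M of B.
Step 3:
                   L          B
  Initial     0.0674      16.82
  Change    -0.03516     0.1055
  Equil      0.03225      16.92
  solve Keq expr → x = 0.03516; check Q = 1.5030e+05

[B]_eq = 16.92 M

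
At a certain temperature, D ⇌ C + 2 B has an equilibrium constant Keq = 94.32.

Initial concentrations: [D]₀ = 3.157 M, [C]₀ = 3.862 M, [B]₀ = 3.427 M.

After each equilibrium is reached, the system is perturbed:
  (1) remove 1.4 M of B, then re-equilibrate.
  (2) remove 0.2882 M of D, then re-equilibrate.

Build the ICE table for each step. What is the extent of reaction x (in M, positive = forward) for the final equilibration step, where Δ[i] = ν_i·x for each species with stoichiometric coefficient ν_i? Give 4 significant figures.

x = -0.1182 M

Q₀ = 14.37 vs Keq = 94.32 ⇒ Q<K, forward
Step 1:
                   D          C          B
  init         3.157      3.862      3.427
  Δ           -1.251      1.251      2.502
  eq           1.906      5.113      5.929
  solve Keq expr → x = 1.251; check Q = 94.32
Then remove 1.4 M of B.
Step 2:
                   D          C          B
  init         1.906      5.113      4.529
  Δ          -0.3388     0.3388     0.6775
  eq           1.567      5.452      5.207
  solve Keq expr → x = 0.3388; check Q = 94.32
Then remove 0.2882 M of D.
Step 3:
                   D          C          B
  init         1.279      5.452      5.207
  Δ           0.1182    -0.1182    -0.2364
  eq           1.397      5.334       4.97
  solve Keq expr → x = -0.1182; check Q = 94.32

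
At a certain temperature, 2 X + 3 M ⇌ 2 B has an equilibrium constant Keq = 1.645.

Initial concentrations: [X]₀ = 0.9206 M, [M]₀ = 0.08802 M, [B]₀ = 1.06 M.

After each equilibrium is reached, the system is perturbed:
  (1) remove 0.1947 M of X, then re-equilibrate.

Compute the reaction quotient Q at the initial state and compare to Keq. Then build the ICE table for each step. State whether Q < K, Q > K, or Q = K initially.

Q₀ = 1944; Q > K (proceeds reverse)

Q₀ = 1944 vs Keq = 1.645 ⇒ Q>K, reverse
Step 1:
                   X          M          B
  I           0.9206    0.08802       1.06
  C           0.3337     0.5005    -0.3337
  E            1.254     0.5885     0.7263
  solve Keq expr → x = -0.1668; check Q = 1.645
Then remove 0.1947 M of X.
Step 2:
                   X          M          B
  I             1.06     0.5885     0.7263
  C          0.02798    0.04197   -0.02798
  E            1.088     0.6305     0.6983
  solve Keq expr → x = -0.01399; check Q = 1.645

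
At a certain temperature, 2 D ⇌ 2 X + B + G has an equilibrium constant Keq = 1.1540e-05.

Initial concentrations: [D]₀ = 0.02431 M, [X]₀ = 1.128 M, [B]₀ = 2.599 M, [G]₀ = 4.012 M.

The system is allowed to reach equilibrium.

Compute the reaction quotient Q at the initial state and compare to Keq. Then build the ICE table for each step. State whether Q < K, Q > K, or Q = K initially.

Q₀ = 2.2450e+04; Q > K (proceeds reverse)

Q₀ = 2.2450e+04 vs Keq = 1.1540e-05 ⇒ Q>K, reverse
Step 1:
                   D          X          B          G
  init       0.02431      1.128      2.599      4.012
  Δ            1.127     -1.127    -0.5633    -0.5633
  eq           1.151   0.001475      2.036      3.449
  solve Keq expr → x = -0.5633; check Q = 1.1540e-05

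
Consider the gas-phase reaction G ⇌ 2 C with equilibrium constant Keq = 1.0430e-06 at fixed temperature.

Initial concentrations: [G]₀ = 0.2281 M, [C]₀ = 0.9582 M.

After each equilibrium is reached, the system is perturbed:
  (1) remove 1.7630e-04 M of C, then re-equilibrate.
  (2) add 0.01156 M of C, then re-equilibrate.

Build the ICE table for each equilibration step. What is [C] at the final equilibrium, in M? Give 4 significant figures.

[C]_eq = 8.6203e-04 M

Q₀ = 4.025 vs Keq = 1.0430e-06 ⇒ Q>K, reverse
Step 1:
                  G         C
  init       0.2281    0.9582
  Δ          0.4787   -0.9573
  eq         0.7068 8.5858e-04
  solve Keq expr → x = -0.4787; check Q = 1.0430e-06
Then remove 1.7630e-04 M of C.
Step 2:
                  G         C
  init       0.7068 6.8228e-04
  Δ       -8.8123e-05 1.7625e-04
  eq         0.7067 8.5853e-04
  solve Keq expr → x = 8.8123e-05; check Q = 1.0430e-06
Then add 0.01156 M of C.
Step 3:
                  G         C
  init       0.7067   0.01242
  Δ        0.005778  -0.01156
  eq         0.7125 8.6203e-04
  solve Keq expr → x = -0.005778; check Q = 1.0430e-06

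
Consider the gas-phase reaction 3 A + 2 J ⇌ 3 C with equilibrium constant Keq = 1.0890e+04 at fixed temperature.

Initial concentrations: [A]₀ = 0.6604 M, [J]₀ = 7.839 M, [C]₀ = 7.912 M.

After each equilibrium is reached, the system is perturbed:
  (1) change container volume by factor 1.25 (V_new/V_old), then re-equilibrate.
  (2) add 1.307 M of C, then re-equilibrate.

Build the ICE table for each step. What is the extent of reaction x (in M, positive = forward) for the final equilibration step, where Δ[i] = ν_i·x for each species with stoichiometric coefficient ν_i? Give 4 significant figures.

Q₀ = 27.98 vs Keq = 1.0890e+04 ⇒ Q<K, forward
Step 1:
                   A          J          C
  init        0.6604      7.839      7.912
  Δ          -0.5603    -0.3736     0.5603
  eq          0.1001      7.465      8.472
  solve Keq expr → x = 0.1868; check Q = 1.0890e+04
Then change container volume by factor 1.25 (V_new/V_old).
Step 2:
                   A          J          C
  init       0.08005      5.972      6.778
  Δ          0.01258   0.008387   -0.01258
  eq         0.09263      5.981      6.765
  solve Keq expr → x = -0.004194; check Q = 1.0890e+04
Then add 1.307 M of C.
Step 3:
                   A          J          C
  init       0.09263      5.981      8.072
  Δ          0.01751    0.01168   -0.01751
  eq          0.1101      5.992      8.055
  solve Keq expr → x = -0.005838; check Q = 1.0890e+04

x = -0.005838 M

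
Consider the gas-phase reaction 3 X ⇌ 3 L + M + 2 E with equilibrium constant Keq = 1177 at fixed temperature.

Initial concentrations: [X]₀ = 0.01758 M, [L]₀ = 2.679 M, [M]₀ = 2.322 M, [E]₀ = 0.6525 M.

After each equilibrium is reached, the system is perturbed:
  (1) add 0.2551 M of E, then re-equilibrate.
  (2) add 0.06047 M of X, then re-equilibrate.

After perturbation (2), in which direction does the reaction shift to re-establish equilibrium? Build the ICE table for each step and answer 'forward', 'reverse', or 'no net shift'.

Q₀ = 3.4985e+06 vs Keq = 1177 ⇒ Q>K, reverse
Step 1:
                   X          L          M          E
  Initial    0.01758      2.679      2.322     0.6525
  Change      0.1852    -0.1852   -0.06173    -0.1235
  Equil       0.2028      2.494       2.26      0.529
  solve Keq expr → x = -0.06173; check Q = 1177
Then add 0.2551 M of E.
Step 2:
                   X          L          M          E
  Initial     0.2028      2.494       2.26     0.7841
  Change     0.04806   -0.04806   -0.01602   -0.03204
  Equil       0.2508      2.446      2.244     0.7521
  solve Keq expr → x = -0.01602; check Q = 1177
Then add 0.06047 M of X.
Step 3:
                   X          L          M          E
  Initial     0.3113      2.446      2.244     0.7521
  Change    -0.04778    0.04778    0.01593    0.03185
  Equil       0.2635      2.494       2.26      0.784
  solve Keq expr → x = 0.01593; check Q = 1177

Direction: forward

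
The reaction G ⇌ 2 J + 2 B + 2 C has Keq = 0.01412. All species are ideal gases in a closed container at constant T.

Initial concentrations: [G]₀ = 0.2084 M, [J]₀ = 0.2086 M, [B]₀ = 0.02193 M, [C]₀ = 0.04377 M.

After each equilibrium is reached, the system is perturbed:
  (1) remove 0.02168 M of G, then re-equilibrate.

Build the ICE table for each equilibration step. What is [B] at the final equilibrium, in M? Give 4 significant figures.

[B]_eq = 0.2557 M

Q₀ = 1.9238e-07 vs Keq = 0.01412 ⇒ Q<K, forward
Step 1:
                   G          J          B          C
  init        0.2084     0.2086    0.02193    0.04377
  Δ          -0.1223     0.2447     0.2447     0.2447
  eq         0.08606     0.4533     0.2666     0.2885
  solve Keq expr → x = 0.1223; check Q = 0.01412
Then remove 0.02168 M of G.
Step 2:
                   G          J          B          C
  init       0.06438     0.4533     0.2666     0.2885
  Δ         0.005446   -0.01089   -0.01089   -0.01089
  eq         0.06983     0.4424     0.2557     0.2776
  solve Keq expr → x = -0.005446; check Q = 0.01412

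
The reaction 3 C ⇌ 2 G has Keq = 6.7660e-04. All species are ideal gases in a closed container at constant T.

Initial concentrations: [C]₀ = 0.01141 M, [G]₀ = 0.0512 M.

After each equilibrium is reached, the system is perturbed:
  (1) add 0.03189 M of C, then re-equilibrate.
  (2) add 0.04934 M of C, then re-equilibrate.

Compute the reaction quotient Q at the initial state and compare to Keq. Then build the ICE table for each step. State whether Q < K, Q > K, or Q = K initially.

Q₀ = 1765 vs Keq = 6.7660e-04 ⇒ Q>K, reverse
Step 1:
                   C          G
  init       0.01141     0.0512
  Δ           0.0758   -0.05053
  eq         0.08721 6.6985e-04
  solve Keq expr → x = -0.02527; check Q = 6.7660e-04
Then add 0.03189 M of C.
Step 2:
                   C          G
  init        0.1191 6.6985e-04
  Δ       -5.8699e-04 3.9133e-04
  eq          0.1185   0.001061
  solve Keq expr → x = 1.9566e-04; check Q = 6.7660e-04
Then add 0.04934 M of C.
Step 3:
                   C          G
  init        0.1678   0.001061
  Δ        -0.001066 7.1053e-04
  eq          0.1668   0.001772
  solve Keq expr → x = 3.5526e-04; check Q = 6.7660e-04

Q₀ = 1765; Q > K (proceeds reverse)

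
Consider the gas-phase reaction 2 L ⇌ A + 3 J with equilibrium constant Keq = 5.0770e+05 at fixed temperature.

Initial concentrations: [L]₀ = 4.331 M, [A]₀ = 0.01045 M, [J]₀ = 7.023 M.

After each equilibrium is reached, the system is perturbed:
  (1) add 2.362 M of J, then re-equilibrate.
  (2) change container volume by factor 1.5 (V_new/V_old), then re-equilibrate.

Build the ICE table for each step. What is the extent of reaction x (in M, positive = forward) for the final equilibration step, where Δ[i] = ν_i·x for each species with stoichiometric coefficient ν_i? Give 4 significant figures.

x = 0.01378 M

Q₀ = 0.193 vs Keq = 5.0770e+05 ⇒ Q<K, forward
Step 1:
                  L         A         J
  init        4.331   0.01045     7.023
  Δ          -4.231     2.115     6.346
  eq            0.1     2.126     13.37
  solve Keq expr → x = 2.115; check Q = 5.0770e+05
Then add 2.362 M of J.
Step 2:
                  L         A         J
  init          0.1     2.126     15.73
  Δ         0.02676  -0.01338  -0.04014
  eq         0.1268     2.113     15.69
  solve Keq expr → x = -0.01338; check Q = 5.0770e+05
Then change container volume by factor 1.5 (V_new/V_old).
Step 3:
                  L         A         J
  init      0.08453     1.408     10.46
  Δ        -0.02756   0.01378   0.04135
  eq        0.05696     1.422      10.5
  solve Keq expr → x = 0.01378; check Q = 5.0770e+05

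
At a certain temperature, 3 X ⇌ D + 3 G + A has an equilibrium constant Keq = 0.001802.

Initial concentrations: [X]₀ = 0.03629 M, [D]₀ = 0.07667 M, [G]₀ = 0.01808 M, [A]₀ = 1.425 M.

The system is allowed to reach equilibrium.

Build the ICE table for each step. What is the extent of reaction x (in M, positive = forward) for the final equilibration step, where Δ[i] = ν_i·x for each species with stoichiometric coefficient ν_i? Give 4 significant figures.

Q₀ = 0.01351 vs Keq = 0.001802 ⇒ Q>K, reverse
Step 1:
                   X          D          G          A
  I          0.03629    0.07667    0.01808      1.425
  C         0.006953  -0.002318  -0.006953  -0.002318
  E          0.04324    0.07435    0.01113      1.423
  solve Keq expr → x = -0.002318; check Q = 0.001802

x = -0.002318 M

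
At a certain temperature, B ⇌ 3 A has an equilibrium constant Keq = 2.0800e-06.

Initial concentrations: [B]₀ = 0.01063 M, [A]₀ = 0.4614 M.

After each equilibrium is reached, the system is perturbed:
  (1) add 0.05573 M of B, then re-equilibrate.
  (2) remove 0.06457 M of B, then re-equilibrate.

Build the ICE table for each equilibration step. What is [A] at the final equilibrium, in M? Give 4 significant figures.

[A]_eq = 0.006832 M

Q₀ = 9.241 vs Keq = 2.0800e-06 ⇒ Q>K, reverse
Step 1:
                   B          A
  init       0.01063     0.4614
  Δ           0.1515    -0.4544
  eq          0.1621    0.00696
  solve Keq expr → x = -0.1515; check Q = 2.0800e-06
Then add 0.05573 M of B.
Step 2:
                   B          A
  init        0.2178    0.00696
  Δ       -2.3921e-04 7.1764e-04
  eq          0.2176   0.007678
  solve Keq expr → x = 2.3921e-04; check Q = 2.0800e-06
Then remove 0.06457 M of B.
Step 3:
                   B          A
  init         0.153   0.007678
  Δ       2.8196e-04 -8.4589e-04
  eq          0.1533   0.006832
  solve Keq expr → x = -2.8196e-04; check Q = 2.0800e-06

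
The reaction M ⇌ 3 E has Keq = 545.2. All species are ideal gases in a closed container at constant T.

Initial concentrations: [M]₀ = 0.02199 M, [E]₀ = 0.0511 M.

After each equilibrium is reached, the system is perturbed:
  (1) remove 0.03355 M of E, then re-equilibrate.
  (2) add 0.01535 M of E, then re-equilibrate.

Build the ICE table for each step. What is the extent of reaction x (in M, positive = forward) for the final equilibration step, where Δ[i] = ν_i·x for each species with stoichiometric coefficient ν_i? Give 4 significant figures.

x = -7.0395e-07 M

Q₀ = 0.006068 vs Keq = 545.2 ⇒ Q<K, forward
Step 1:
                  M         E
  I         0.02199    0.0511
  C        -0.02199   0.06596
  E       2.9423e-06    0.1171
  solve Keq expr → x = 0.02199; check Q = 545.2
Then remove 0.03355 M of E.
Step 2:
                  M         E
  I       2.9423e-06   0.08351
  C       -1.8738e-06 5.6214e-06
  E       1.0685e-06   0.08352
  solve Keq expr → x = 1.8738e-06; check Q = 545.2
Then add 0.01535 M of E.
Step 3:
                  M         E
  I       1.0685e-06   0.09887
  C       7.0395e-07 -2.1118e-06
  E       1.7724e-06   0.09886
  solve Keq expr → x = -7.0395e-07; check Q = 545.2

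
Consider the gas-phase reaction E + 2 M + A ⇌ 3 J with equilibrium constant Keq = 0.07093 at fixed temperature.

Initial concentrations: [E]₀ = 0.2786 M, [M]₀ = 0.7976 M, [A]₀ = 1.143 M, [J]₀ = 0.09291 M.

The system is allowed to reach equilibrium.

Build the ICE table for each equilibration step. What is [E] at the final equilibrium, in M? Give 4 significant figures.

[E]_eq = 0.2387 M

Q₀ = 0.003959 vs Keq = 0.07093 ⇒ Q<K, forward
Step 1:
                  E         M         A         J
  Initial    0.2786    0.7976     1.143   0.09291
  Change   -0.03992  -0.07985  -0.03992    0.1198
  Equil      0.2387    0.7178     1.103    0.2127
  solve Keq expr → x = 0.03992; check Q = 0.07093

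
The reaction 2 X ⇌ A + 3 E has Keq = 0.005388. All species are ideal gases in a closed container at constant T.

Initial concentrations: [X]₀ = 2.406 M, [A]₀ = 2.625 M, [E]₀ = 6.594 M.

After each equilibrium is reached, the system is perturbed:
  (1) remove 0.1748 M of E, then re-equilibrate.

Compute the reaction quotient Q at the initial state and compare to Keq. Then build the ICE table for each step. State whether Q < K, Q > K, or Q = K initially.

Q₀ = 130 vs Keq = 0.005388 ⇒ Q>K, reverse
Step 1:
                  X         A         E
  I           2.406     2.625     6.594
  C           3.935    -1.968    -5.903
  E           6.341    0.6573    0.6908
  solve Keq expr → x = -1.968; check Q = 0.005388
Then remove 0.1748 M of E.
Step 2:
                  X         A         E
  I           6.341    0.6573     0.516
  C         -0.1006   0.05029    0.1509
  E           6.241    0.7076    0.6669
  solve Keq expr → x = 0.05029; check Q = 0.005388

Q₀ = 130; Q > K (proceeds reverse)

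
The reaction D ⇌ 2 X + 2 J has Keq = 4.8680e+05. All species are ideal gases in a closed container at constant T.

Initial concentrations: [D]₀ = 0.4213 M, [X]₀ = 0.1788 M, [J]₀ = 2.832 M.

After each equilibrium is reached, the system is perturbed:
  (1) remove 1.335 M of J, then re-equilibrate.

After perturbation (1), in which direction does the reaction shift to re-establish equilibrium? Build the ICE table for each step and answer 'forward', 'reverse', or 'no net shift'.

Direction: forward

Q₀ = 0.6086 vs Keq = 4.8680e+05 ⇒ Q<K, forward
Step 1:
                   D          X          J
  I           0.4213     0.1788      2.832
  C          -0.4213     0.8425     0.8425
  E       2.8933e-05      1.021      3.675
  solve Keq expr → x = 0.4213; check Q = 4.8680e+05
Then remove 1.335 M of J.
Step 2:
                   D          X          J
  I       2.8933e-05      1.021       2.34
  C       -1.7203e-05 3.4407e-05 3.4407e-05
  E       1.1730e-05      1.021       2.34
  solve Keq expr → x = 1.7203e-05; check Q = 4.8680e+05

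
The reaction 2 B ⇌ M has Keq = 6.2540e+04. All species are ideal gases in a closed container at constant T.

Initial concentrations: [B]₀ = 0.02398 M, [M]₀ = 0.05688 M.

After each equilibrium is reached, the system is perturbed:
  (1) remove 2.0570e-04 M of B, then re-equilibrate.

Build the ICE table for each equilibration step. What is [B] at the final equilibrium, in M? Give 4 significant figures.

[B]_eq = 0.001045 M

Q₀ = 98.91 vs Keq = 6.2540e+04 ⇒ Q<K, forward
Step 1:
                    B           M
  Initial     0.02398     0.05688
  Change     -0.02293     0.01147
  Equil      0.001045     0.06835
  solve Keq expr → x = 0.01147; check Q = 6.2540e+04
Then remove 2.0570e-04 M of B.
Step 2:
                    B           M
  Initial  8.3970e-04     0.06835
  Change   2.0492e-04 -1.0246e-04
  Equil      0.001045     0.06824
  solve Keq expr → x = -1.0246e-04; check Q = 6.2540e+04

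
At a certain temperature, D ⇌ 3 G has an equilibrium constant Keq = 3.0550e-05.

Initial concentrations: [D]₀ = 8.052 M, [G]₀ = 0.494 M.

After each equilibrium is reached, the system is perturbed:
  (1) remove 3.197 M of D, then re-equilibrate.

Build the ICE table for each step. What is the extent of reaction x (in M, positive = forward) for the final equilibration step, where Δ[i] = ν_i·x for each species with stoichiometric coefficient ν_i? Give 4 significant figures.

x = -0.003188 M

Q₀ = 0.01497 vs Keq = 3.0550e-05 ⇒ Q>K, reverse
Step 1:
                   D          G
  init         8.052      0.494
  Δ           0.1437     -0.431
  eq           8.196    0.06303
  solve Keq expr → x = -0.1437; check Q = 3.0550e-05
Then remove 3.197 M of D.
Step 2:
                   D          G
  init         4.999    0.06303
  Δ         0.003188  -0.009565
  eq           5.002    0.05346
  solve Keq expr → x = -0.003188; check Q = 3.0550e-05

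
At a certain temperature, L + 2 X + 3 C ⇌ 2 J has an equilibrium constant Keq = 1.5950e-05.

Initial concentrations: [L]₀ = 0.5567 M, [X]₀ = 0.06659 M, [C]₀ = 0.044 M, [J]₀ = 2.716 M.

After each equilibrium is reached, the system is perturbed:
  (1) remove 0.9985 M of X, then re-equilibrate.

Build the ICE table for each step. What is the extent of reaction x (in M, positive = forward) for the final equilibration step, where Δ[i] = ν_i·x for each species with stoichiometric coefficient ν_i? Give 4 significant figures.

Q₀ = 3.5080e+07 vs Keq = 1.5950e-05 ⇒ Q>K, reverse
Step 1:
                   L          X          C          J
  Initial     0.5567    0.06659      0.044      2.716
  Change       1.301      2.602      3.903     -2.602
  Equil        1.858      2.669      3.947     0.1139
  solve Keq expr → x = -1.301; check Q = 1.5950e-05
Then remove 0.9985 M of X.
Step 2:
                   L          X          C          J
  Initial      1.858       1.67      3.947     0.1139
  Change     0.01947    0.03894    0.05842   -0.03894
  Equil        1.877      1.709      4.006    0.07497
  solve Keq expr → x = -0.01947; check Q = 1.5950e-05

x = -0.01947 M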